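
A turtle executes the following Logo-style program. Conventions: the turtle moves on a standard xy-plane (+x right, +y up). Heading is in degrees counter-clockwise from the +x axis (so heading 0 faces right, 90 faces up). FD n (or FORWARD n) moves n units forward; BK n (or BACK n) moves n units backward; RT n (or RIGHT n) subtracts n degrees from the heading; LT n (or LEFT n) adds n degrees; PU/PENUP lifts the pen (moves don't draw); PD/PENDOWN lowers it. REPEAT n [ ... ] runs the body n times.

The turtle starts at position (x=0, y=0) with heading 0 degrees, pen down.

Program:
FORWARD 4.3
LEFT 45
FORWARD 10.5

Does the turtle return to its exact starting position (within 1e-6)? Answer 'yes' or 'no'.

Executing turtle program step by step:
Start: pos=(0,0), heading=0, pen down
FD 4.3: (0,0) -> (4.3,0) [heading=0, draw]
LT 45: heading 0 -> 45
FD 10.5: (4.3,0) -> (11.725,7.425) [heading=45, draw]
Final: pos=(11.725,7.425), heading=45, 2 segment(s) drawn

Start position: (0, 0)
Final position: (11.725, 7.425)
Distance = 13.878; >= 1e-6 -> NOT closed

Answer: no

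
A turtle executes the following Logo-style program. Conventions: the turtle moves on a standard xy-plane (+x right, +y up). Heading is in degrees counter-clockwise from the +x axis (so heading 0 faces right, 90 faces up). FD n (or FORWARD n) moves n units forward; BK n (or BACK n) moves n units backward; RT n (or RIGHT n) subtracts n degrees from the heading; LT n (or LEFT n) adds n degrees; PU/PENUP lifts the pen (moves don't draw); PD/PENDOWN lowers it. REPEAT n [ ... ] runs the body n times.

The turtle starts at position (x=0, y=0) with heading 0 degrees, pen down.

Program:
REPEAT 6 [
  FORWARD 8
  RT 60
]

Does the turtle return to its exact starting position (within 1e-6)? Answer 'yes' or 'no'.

Executing turtle program step by step:
Start: pos=(0,0), heading=0, pen down
REPEAT 6 [
  -- iteration 1/6 --
  FD 8: (0,0) -> (8,0) [heading=0, draw]
  RT 60: heading 0 -> 300
  -- iteration 2/6 --
  FD 8: (8,0) -> (12,-6.928) [heading=300, draw]
  RT 60: heading 300 -> 240
  -- iteration 3/6 --
  FD 8: (12,-6.928) -> (8,-13.856) [heading=240, draw]
  RT 60: heading 240 -> 180
  -- iteration 4/6 --
  FD 8: (8,-13.856) -> (0,-13.856) [heading=180, draw]
  RT 60: heading 180 -> 120
  -- iteration 5/6 --
  FD 8: (0,-13.856) -> (-4,-6.928) [heading=120, draw]
  RT 60: heading 120 -> 60
  -- iteration 6/6 --
  FD 8: (-4,-6.928) -> (0,0) [heading=60, draw]
  RT 60: heading 60 -> 0
]
Final: pos=(0,0), heading=0, 6 segment(s) drawn

Start position: (0, 0)
Final position: (0, 0)
Distance = 0; < 1e-6 -> CLOSED

Answer: yes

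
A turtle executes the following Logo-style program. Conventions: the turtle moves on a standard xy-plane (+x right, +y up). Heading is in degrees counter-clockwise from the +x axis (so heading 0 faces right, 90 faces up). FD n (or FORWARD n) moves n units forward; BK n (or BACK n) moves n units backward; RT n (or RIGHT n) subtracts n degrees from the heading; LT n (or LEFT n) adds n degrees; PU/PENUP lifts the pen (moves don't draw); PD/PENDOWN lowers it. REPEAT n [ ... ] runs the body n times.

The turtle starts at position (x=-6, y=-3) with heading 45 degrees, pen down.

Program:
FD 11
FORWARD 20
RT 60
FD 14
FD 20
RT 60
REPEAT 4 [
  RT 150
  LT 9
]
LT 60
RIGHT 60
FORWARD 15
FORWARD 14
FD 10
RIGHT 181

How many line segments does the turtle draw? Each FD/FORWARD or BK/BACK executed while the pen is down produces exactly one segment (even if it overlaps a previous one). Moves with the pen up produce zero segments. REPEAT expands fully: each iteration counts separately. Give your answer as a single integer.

Answer: 7

Derivation:
Executing turtle program step by step:
Start: pos=(-6,-3), heading=45, pen down
FD 11: (-6,-3) -> (1.778,4.778) [heading=45, draw]
FD 20: (1.778,4.778) -> (15.92,18.92) [heading=45, draw]
RT 60: heading 45 -> 345
FD 14: (15.92,18.92) -> (29.443,15.297) [heading=345, draw]
FD 20: (29.443,15.297) -> (48.762,10.12) [heading=345, draw]
RT 60: heading 345 -> 285
REPEAT 4 [
  -- iteration 1/4 --
  RT 150: heading 285 -> 135
  LT 9: heading 135 -> 144
  -- iteration 2/4 --
  RT 150: heading 144 -> 354
  LT 9: heading 354 -> 3
  -- iteration 3/4 --
  RT 150: heading 3 -> 213
  LT 9: heading 213 -> 222
  -- iteration 4/4 --
  RT 150: heading 222 -> 72
  LT 9: heading 72 -> 81
]
LT 60: heading 81 -> 141
RT 60: heading 141 -> 81
FD 15: (48.762,10.12) -> (51.108,24.936) [heading=81, draw]
FD 14: (51.108,24.936) -> (53.298,38.763) [heading=81, draw]
FD 10: (53.298,38.763) -> (54.863,48.64) [heading=81, draw]
RT 181: heading 81 -> 260
Final: pos=(54.863,48.64), heading=260, 7 segment(s) drawn
Segments drawn: 7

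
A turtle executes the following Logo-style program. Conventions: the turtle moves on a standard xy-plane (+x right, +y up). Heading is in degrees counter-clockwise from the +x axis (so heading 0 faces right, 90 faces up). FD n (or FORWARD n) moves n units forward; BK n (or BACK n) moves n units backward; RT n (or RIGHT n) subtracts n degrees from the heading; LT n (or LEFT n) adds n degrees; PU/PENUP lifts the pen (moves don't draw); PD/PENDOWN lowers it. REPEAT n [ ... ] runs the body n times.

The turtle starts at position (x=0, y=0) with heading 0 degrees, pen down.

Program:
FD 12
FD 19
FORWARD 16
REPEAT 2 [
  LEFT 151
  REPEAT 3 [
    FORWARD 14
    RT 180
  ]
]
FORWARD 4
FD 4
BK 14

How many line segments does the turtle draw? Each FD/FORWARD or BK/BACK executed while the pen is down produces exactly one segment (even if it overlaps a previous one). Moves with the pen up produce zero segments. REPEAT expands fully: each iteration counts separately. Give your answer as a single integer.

Answer: 12

Derivation:
Executing turtle program step by step:
Start: pos=(0,0), heading=0, pen down
FD 12: (0,0) -> (12,0) [heading=0, draw]
FD 19: (12,0) -> (31,0) [heading=0, draw]
FD 16: (31,0) -> (47,0) [heading=0, draw]
REPEAT 2 [
  -- iteration 1/2 --
  LT 151: heading 0 -> 151
  REPEAT 3 [
    -- iteration 1/3 --
    FD 14: (47,0) -> (34.755,6.787) [heading=151, draw]
    RT 180: heading 151 -> 331
    -- iteration 2/3 --
    FD 14: (34.755,6.787) -> (47,0) [heading=331, draw]
    RT 180: heading 331 -> 151
    -- iteration 3/3 --
    FD 14: (47,0) -> (34.755,6.787) [heading=151, draw]
    RT 180: heading 151 -> 331
  ]
  -- iteration 2/2 --
  LT 151: heading 331 -> 122
  REPEAT 3 [
    -- iteration 1/3 --
    FD 14: (34.755,6.787) -> (27.336,18.66) [heading=122, draw]
    RT 180: heading 122 -> 302
    -- iteration 2/3 --
    FD 14: (27.336,18.66) -> (34.755,6.787) [heading=302, draw]
    RT 180: heading 302 -> 122
    -- iteration 3/3 --
    FD 14: (34.755,6.787) -> (27.336,18.66) [heading=122, draw]
    RT 180: heading 122 -> 302
  ]
]
FD 4: (27.336,18.66) -> (29.456,15.268) [heading=302, draw]
FD 4: (29.456,15.268) -> (31.576,11.876) [heading=302, draw]
BK 14: (31.576,11.876) -> (24.157,23.748) [heading=302, draw]
Final: pos=(24.157,23.748), heading=302, 12 segment(s) drawn
Segments drawn: 12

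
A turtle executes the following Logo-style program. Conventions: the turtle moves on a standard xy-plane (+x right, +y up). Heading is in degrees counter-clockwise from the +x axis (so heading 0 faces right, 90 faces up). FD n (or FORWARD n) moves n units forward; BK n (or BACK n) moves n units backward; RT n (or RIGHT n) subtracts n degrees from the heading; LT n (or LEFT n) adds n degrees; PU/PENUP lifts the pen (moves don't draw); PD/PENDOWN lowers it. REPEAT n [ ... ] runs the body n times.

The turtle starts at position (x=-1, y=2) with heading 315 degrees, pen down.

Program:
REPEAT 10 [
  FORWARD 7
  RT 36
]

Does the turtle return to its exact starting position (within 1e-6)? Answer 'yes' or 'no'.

Answer: yes

Derivation:
Executing turtle program step by step:
Start: pos=(-1,2), heading=315, pen down
REPEAT 10 [
  -- iteration 1/10 --
  FD 7: (-1,2) -> (3.95,-2.95) [heading=315, draw]
  RT 36: heading 315 -> 279
  -- iteration 2/10 --
  FD 7: (3.95,-2.95) -> (5.045,-9.864) [heading=279, draw]
  RT 36: heading 279 -> 243
  -- iteration 3/10 --
  FD 7: (5.045,-9.864) -> (1.867,-16.101) [heading=243, draw]
  RT 36: heading 243 -> 207
  -- iteration 4/10 --
  FD 7: (1.867,-16.101) -> (-4.37,-19.279) [heading=207, draw]
  RT 36: heading 207 -> 171
  -- iteration 5/10 --
  FD 7: (-4.37,-19.279) -> (-11.284,-18.184) [heading=171, draw]
  RT 36: heading 171 -> 135
  -- iteration 6/10 --
  FD 7: (-11.284,-18.184) -> (-16.234,-13.234) [heading=135, draw]
  RT 36: heading 135 -> 99
  -- iteration 7/10 --
  FD 7: (-16.234,-13.234) -> (-17.329,-6.32) [heading=99, draw]
  RT 36: heading 99 -> 63
  -- iteration 8/10 --
  FD 7: (-17.329,-6.32) -> (-14.151,-0.083) [heading=63, draw]
  RT 36: heading 63 -> 27
  -- iteration 9/10 --
  FD 7: (-14.151,-0.083) -> (-7.914,3.095) [heading=27, draw]
  RT 36: heading 27 -> 351
  -- iteration 10/10 --
  FD 7: (-7.914,3.095) -> (-1,2) [heading=351, draw]
  RT 36: heading 351 -> 315
]
Final: pos=(-1,2), heading=315, 10 segment(s) drawn

Start position: (-1, 2)
Final position: (-1, 2)
Distance = 0; < 1e-6 -> CLOSED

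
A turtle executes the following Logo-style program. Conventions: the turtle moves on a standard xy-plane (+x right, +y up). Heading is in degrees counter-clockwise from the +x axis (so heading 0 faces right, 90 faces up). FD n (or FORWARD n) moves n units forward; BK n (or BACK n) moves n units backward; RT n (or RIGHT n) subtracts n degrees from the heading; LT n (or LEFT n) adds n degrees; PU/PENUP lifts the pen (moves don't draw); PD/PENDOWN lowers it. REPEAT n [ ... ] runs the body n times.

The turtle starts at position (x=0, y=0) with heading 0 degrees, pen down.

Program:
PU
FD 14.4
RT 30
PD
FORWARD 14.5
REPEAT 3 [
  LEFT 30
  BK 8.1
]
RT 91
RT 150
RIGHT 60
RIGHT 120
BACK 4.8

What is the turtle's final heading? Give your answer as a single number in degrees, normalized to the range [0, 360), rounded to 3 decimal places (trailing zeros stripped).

Executing turtle program step by step:
Start: pos=(0,0), heading=0, pen down
PU: pen up
FD 14.4: (0,0) -> (14.4,0) [heading=0, move]
RT 30: heading 0 -> 330
PD: pen down
FD 14.5: (14.4,0) -> (26.957,-7.25) [heading=330, draw]
REPEAT 3 [
  -- iteration 1/3 --
  LT 30: heading 330 -> 0
  BK 8.1: (26.957,-7.25) -> (18.857,-7.25) [heading=0, draw]
  -- iteration 2/3 --
  LT 30: heading 0 -> 30
  BK 8.1: (18.857,-7.25) -> (11.843,-11.3) [heading=30, draw]
  -- iteration 3/3 --
  LT 30: heading 30 -> 60
  BK 8.1: (11.843,-11.3) -> (7.793,-18.315) [heading=60, draw]
]
RT 91: heading 60 -> 329
RT 150: heading 329 -> 179
RT 60: heading 179 -> 119
RT 120: heading 119 -> 359
BK 4.8: (7.793,-18.315) -> (2.993,-18.231) [heading=359, draw]
Final: pos=(2.993,-18.231), heading=359, 5 segment(s) drawn

Answer: 359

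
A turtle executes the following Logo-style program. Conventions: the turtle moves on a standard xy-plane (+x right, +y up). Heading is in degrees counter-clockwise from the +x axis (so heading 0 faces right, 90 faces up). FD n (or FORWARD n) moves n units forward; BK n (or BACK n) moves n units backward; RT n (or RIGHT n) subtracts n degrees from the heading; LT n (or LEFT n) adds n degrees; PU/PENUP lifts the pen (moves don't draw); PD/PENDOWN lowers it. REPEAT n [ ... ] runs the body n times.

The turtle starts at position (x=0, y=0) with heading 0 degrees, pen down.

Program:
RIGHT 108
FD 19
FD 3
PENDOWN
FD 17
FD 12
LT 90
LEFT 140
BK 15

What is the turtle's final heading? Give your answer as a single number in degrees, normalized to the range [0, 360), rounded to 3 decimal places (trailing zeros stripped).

Answer: 122

Derivation:
Executing turtle program step by step:
Start: pos=(0,0), heading=0, pen down
RT 108: heading 0 -> 252
FD 19: (0,0) -> (-5.871,-18.07) [heading=252, draw]
FD 3: (-5.871,-18.07) -> (-6.798,-20.923) [heading=252, draw]
PD: pen down
FD 17: (-6.798,-20.923) -> (-12.052,-37.091) [heading=252, draw]
FD 12: (-12.052,-37.091) -> (-15.76,-48.504) [heading=252, draw]
LT 90: heading 252 -> 342
LT 140: heading 342 -> 122
BK 15: (-15.76,-48.504) -> (-7.811,-61.225) [heading=122, draw]
Final: pos=(-7.811,-61.225), heading=122, 5 segment(s) drawn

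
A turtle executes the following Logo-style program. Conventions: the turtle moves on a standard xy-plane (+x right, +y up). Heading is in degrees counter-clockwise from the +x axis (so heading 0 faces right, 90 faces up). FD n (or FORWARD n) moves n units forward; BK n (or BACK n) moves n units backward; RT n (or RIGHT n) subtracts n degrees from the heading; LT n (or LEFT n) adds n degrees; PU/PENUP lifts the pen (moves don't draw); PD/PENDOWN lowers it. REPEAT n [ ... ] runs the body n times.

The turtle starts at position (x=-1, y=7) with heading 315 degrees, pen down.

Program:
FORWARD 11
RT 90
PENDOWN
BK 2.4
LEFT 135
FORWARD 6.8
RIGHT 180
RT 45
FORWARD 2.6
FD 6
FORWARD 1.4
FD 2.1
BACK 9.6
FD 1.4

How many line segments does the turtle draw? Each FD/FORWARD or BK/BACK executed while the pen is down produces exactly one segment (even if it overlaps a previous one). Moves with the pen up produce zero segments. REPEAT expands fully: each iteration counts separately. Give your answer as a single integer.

Answer: 9

Derivation:
Executing turtle program step by step:
Start: pos=(-1,7), heading=315, pen down
FD 11: (-1,7) -> (6.778,-0.778) [heading=315, draw]
RT 90: heading 315 -> 225
PD: pen down
BK 2.4: (6.778,-0.778) -> (8.475,0.919) [heading=225, draw]
LT 135: heading 225 -> 0
FD 6.8: (8.475,0.919) -> (15.275,0.919) [heading=0, draw]
RT 180: heading 0 -> 180
RT 45: heading 180 -> 135
FD 2.6: (15.275,0.919) -> (13.437,2.757) [heading=135, draw]
FD 6: (13.437,2.757) -> (9.194,7) [heading=135, draw]
FD 1.4: (9.194,7) -> (8.204,7.99) [heading=135, draw]
FD 2.1: (8.204,7.99) -> (6.719,9.475) [heading=135, draw]
BK 9.6: (6.719,9.475) -> (13.507,2.687) [heading=135, draw]
FD 1.4: (13.507,2.687) -> (12.518,3.677) [heading=135, draw]
Final: pos=(12.518,3.677), heading=135, 9 segment(s) drawn
Segments drawn: 9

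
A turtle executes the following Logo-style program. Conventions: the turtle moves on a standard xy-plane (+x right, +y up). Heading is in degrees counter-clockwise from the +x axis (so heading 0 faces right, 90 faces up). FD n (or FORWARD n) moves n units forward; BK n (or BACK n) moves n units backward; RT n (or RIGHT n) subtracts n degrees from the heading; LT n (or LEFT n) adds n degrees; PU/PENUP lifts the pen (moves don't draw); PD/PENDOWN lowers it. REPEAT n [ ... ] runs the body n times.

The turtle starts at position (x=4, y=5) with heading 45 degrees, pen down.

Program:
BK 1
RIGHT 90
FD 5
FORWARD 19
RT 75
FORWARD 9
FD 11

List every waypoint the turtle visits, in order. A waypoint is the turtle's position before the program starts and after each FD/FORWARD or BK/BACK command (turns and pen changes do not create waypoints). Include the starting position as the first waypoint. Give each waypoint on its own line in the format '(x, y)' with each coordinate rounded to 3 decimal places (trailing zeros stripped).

Answer: (4, 5)
(3.293, 4.293)
(6.828, 0.757)
(20.263, -12.678)
(15.763, -20.472)
(10.263, -29.998)

Derivation:
Executing turtle program step by step:
Start: pos=(4,5), heading=45, pen down
BK 1: (4,5) -> (3.293,4.293) [heading=45, draw]
RT 90: heading 45 -> 315
FD 5: (3.293,4.293) -> (6.828,0.757) [heading=315, draw]
FD 19: (6.828,0.757) -> (20.263,-12.678) [heading=315, draw]
RT 75: heading 315 -> 240
FD 9: (20.263,-12.678) -> (15.763,-20.472) [heading=240, draw]
FD 11: (15.763,-20.472) -> (10.263,-29.998) [heading=240, draw]
Final: pos=(10.263,-29.998), heading=240, 5 segment(s) drawn
Waypoints (6 total):
(4, 5)
(3.293, 4.293)
(6.828, 0.757)
(20.263, -12.678)
(15.763, -20.472)
(10.263, -29.998)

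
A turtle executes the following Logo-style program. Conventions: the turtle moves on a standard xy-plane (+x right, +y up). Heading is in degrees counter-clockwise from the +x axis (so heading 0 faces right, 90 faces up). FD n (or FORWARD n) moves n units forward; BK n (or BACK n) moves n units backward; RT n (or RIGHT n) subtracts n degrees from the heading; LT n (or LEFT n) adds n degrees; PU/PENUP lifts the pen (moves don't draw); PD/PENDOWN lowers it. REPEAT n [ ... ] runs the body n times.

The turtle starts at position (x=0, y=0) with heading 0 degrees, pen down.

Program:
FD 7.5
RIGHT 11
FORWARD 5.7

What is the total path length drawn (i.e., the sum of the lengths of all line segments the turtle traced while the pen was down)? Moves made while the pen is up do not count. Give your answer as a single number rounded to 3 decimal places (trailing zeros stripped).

Answer: 13.2

Derivation:
Executing turtle program step by step:
Start: pos=(0,0), heading=0, pen down
FD 7.5: (0,0) -> (7.5,0) [heading=0, draw]
RT 11: heading 0 -> 349
FD 5.7: (7.5,0) -> (13.095,-1.088) [heading=349, draw]
Final: pos=(13.095,-1.088), heading=349, 2 segment(s) drawn

Segment lengths:
  seg 1: (0,0) -> (7.5,0), length = 7.5
  seg 2: (7.5,0) -> (13.095,-1.088), length = 5.7
Total = 13.2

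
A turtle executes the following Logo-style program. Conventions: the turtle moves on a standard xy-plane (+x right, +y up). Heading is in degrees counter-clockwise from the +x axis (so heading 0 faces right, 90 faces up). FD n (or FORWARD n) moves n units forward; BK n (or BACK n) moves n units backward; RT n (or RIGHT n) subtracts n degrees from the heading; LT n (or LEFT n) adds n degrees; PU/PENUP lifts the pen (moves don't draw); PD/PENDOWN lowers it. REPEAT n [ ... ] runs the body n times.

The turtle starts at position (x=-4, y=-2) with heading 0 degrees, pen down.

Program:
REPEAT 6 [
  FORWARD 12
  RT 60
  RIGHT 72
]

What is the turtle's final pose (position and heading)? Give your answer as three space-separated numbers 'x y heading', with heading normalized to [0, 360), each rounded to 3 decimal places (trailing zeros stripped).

Answer: 2.687 1.86 288

Derivation:
Executing turtle program step by step:
Start: pos=(-4,-2), heading=0, pen down
REPEAT 6 [
  -- iteration 1/6 --
  FD 12: (-4,-2) -> (8,-2) [heading=0, draw]
  RT 60: heading 0 -> 300
  RT 72: heading 300 -> 228
  -- iteration 2/6 --
  FD 12: (8,-2) -> (-0.03,-10.918) [heading=228, draw]
  RT 60: heading 228 -> 168
  RT 72: heading 168 -> 96
  -- iteration 3/6 --
  FD 12: (-0.03,-10.918) -> (-1.284,1.017) [heading=96, draw]
  RT 60: heading 96 -> 36
  RT 72: heading 36 -> 324
  -- iteration 4/6 --
  FD 12: (-1.284,1.017) -> (8.424,-6.037) [heading=324, draw]
  RT 60: heading 324 -> 264
  RT 72: heading 264 -> 192
  -- iteration 5/6 --
  FD 12: (8.424,-6.037) -> (-3.313,-8.532) [heading=192, draw]
  RT 60: heading 192 -> 132
  RT 72: heading 132 -> 60
  -- iteration 6/6 --
  FD 12: (-3.313,-8.532) -> (2.687,1.86) [heading=60, draw]
  RT 60: heading 60 -> 0
  RT 72: heading 0 -> 288
]
Final: pos=(2.687,1.86), heading=288, 6 segment(s) drawn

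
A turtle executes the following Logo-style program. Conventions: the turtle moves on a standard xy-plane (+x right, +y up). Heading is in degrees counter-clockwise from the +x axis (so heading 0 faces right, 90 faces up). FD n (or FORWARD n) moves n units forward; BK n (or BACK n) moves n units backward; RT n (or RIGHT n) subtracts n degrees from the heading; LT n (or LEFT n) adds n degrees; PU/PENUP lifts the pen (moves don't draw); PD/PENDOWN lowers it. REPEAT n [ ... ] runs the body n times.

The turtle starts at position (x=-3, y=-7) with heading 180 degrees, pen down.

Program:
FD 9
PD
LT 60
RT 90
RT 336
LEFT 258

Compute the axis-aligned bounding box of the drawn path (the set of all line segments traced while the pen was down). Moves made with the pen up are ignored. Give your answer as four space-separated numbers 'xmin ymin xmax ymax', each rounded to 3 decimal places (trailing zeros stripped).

Answer: -12 -7 -3 -7

Derivation:
Executing turtle program step by step:
Start: pos=(-3,-7), heading=180, pen down
FD 9: (-3,-7) -> (-12,-7) [heading=180, draw]
PD: pen down
LT 60: heading 180 -> 240
RT 90: heading 240 -> 150
RT 336: heading 150 -> 174
LT 258: heading 174 -> 72
Final: pos=(-12,-7), heading=72, 1 segment(s) drawn

Segment endpoints: x in {-12, -3}, y in {-7, -7}
xmin=-12, ymin=-7, xmax=-3, ymax=-7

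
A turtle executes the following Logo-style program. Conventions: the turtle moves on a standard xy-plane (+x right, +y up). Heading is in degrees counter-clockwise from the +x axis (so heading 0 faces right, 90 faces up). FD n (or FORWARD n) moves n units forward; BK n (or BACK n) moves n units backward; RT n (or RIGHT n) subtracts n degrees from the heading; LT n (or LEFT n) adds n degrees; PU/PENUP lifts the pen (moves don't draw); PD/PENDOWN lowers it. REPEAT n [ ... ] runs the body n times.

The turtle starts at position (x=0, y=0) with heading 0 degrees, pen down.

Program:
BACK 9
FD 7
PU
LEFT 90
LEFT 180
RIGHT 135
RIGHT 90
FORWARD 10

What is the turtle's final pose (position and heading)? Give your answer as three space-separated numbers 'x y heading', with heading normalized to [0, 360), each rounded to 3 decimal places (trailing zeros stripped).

Executing turtle program step by step:
Start: pos=(0,0), heading=0, pen down
BK 9: (0,0) -> (-9,0) [heading=0, draw]
FD 7: (-9,0) -> (-2,0) [heading=0, draw]
PU: pen up
LT 90: heading 0 -> 90
LT 180: heading 90 -> 270
RT 135: heading 270 -> 135
RT 90: heading 135 -> 45
FD 10: (-2,0) -> (5.071,7.071) [heading=45, move]
Final: pos=(5.071,7.071), heading=45, 2 segment(s) drawn

Answer: 5.071 7.071 45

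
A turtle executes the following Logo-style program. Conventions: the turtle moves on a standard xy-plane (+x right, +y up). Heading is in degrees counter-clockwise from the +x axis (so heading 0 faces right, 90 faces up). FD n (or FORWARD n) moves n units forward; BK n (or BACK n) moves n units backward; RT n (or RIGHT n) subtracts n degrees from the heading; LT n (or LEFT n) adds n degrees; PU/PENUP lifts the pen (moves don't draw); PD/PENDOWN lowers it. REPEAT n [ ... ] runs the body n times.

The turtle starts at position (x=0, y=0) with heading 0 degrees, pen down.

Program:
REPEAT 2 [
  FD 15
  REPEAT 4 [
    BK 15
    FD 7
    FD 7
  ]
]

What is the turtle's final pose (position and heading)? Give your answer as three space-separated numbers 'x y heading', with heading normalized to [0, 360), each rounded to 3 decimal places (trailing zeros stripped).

Executing turtle program step by step:
Start: pos=(0,0), heading=0, pen down
REPEAT 2 [
  -- iteration 1/2 --
  FD 15: (0,0) -> (15,0) [heading=0, draw]
  REPEAT 4 [
    -- iteration 1/4 --
    BK 15: (15,0) -> (0,0) [heading=0, draw]
    FD 7: (0,0) -> (7,0) [heading=0, draw]
    FD 7: (7,0) -> (14,0) [heading=0, draw]
    -- iteration 2/4 --
    BK 15: (14,0) -> (-1,0) [heading=0, draw]
    FD 7: (-1,0) -> (6,0) [heading=0, draw]
    FD 7: (6,0) -> (13,0) [heading=0, draw]
    -- iteration 3/4 --
    BK 15: (13,0) -> (-2,0) [heading=0, draw]
    FD 7: (-2,0) -> (5,0) [heading=0, draw]
    FD 7: (5,0) -> (12,0) [heading=0, draw]
    -- iteration 4/4 --
    BK 15: (12,0) -> (-3,0) [heading=0, draw]
    FD 7: (-3,0) -> (4,0) [heading=0, draw]
    FD 7: (4,0) -> (11,0) [heading=0, draw]
  ]
  -- iteration 2/2 --
  FD 15: (11,0) -> (26,0) [heading=0, draw]
  REPEAT 4 [
    -- iteration 1/4 --
    BK 15: (26,0) -> (11,0) [heading=0, draw]
    FD 7: (11,0) -> (18,0) [heading=0, draw]
    FD 7: (18,0) -> (25,0) [heading=0, draw]
    -- iteration 2/4 --
    BK 15: (25,0) -> (10,0) [heading=0, draw]
    FD 7: (10,0) -> (17,0) [heading=0, draw]
    FD 7: (17,0) -> (24,0) [heading=0, draw]
    -- iteration 3/4 --
    BK 15: (24,0) -> (9,0) [heading=0, draw]
    FD 7: (9,0) -> (16,0) [heading=0, draw]
    FD 7: (16,0) -> (23,0) [heading=0, draw]
    -- iteration 4/4 --
    BK 15: (23,0) -> (8,0) [heading=0, draw]
    FD 7: (8,0) -> (15,0) [heading=0, draw]
    FD 7: (15,0) -> (22,0) [heading=0, draw]
  ]
]
Final: pos=(22,0), heading=0, 26 segment(s) drawn

Answer: 22 0 0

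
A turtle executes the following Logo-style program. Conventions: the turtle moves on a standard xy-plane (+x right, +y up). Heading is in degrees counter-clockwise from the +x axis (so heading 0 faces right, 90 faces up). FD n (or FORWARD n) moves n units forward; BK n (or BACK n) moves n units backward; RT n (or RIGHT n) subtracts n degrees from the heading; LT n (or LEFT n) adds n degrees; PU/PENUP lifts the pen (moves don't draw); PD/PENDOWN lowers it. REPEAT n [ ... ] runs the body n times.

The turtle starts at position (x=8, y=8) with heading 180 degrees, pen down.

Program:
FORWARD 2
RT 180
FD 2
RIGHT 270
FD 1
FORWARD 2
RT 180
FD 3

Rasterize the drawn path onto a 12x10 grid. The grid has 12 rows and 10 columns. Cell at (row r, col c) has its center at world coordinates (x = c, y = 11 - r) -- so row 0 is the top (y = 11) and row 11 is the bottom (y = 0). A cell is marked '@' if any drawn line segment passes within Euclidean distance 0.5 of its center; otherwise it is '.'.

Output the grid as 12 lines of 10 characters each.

Answer: ........@.
........@.
........@.
......@@@.
..........
..........
..........
..........
..........
..........
..........
..........

Derivation:
Segment 0: (8,8) -> (6,8)
Segment 1: (6,8) -> (8,8)
Segment 2: (8,8) -> (8,9)
Segment 3: (8,9) -> (8,11)
Segment 4: (8,11) -> (8,8)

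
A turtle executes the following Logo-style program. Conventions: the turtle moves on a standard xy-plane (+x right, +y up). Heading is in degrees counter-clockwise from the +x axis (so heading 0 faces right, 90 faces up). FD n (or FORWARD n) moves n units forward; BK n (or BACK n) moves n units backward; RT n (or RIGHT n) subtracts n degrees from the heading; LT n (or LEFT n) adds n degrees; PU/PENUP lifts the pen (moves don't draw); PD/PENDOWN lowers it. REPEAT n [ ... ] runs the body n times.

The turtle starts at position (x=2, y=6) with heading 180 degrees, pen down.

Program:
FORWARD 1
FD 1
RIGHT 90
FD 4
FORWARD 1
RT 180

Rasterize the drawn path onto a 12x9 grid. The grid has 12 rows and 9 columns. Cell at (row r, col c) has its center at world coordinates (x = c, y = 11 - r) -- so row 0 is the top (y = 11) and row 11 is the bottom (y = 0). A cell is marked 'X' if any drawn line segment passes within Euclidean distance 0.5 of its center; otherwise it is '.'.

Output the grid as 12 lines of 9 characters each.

Segment 0: (2,6) -> (1,6)
Segment 1: (1,6) -> (0,6)
Segment 2: (0,6) -> (0,10)
Segment 3: (0,10) -> (0,11)

Answer: X........
X........
X........
X........
X........
XXX......
.........
.........
.........
.........
.........
.........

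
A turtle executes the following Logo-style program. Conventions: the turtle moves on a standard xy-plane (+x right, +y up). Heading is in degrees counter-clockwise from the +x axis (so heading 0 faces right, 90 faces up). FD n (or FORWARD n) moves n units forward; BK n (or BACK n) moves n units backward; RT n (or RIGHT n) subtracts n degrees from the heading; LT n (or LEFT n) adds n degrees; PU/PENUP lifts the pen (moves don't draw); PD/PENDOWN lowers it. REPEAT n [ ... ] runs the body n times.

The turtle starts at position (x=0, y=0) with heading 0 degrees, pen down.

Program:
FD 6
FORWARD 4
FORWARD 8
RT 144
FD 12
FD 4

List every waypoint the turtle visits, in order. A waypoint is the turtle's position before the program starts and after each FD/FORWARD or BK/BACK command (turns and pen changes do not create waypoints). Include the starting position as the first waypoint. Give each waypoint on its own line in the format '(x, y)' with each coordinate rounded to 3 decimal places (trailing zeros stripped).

Answer: (0, 0)
(6, 0)
(10, 0)
(18, 0)
(8.292, -7.053)
(5.056, -9.405)

Derivation:
Executing turtle program step by step:
Start: pos=(0,0), heading=0, pen down
FD 6: (0,0) -> (6,0) [heading=0, draw]
FD 4: (6,0) -> (10,0) [heading=0, draw]
FD 8: (10,0) -> (18,0) [heading=0, draw]
RT 144: heading 0 -> 216
FD 12: (18,0) -> (8.292,-7.053) [heading=216, draw]
FD 4: (8.292,-7.053) -> (5.056,-9.405) [heading=216, draw]
Final: pos=(5.056,-9.405), heading=216, 5 segment(s) drawn
Waypoints (6 total):
(0, 0)
(6, 0)
(10, 0)
(18, 0)
(8.292, -7.053)
(5.056, -9.405)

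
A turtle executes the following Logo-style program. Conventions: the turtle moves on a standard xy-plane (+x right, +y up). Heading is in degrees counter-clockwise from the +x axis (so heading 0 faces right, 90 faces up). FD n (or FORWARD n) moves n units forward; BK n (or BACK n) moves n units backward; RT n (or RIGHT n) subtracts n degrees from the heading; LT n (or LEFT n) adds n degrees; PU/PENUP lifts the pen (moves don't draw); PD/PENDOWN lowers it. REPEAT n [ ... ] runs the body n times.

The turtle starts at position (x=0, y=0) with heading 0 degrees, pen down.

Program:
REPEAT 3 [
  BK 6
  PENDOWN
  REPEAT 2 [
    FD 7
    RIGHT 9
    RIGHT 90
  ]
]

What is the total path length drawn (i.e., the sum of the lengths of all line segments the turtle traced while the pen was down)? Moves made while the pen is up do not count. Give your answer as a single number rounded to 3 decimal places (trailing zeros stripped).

Answer: 60

Derivation:
Executing turtle program step by step:
Start: pos=(0,0), heading=0, pen down
REPEAT 3 [
  -- iteration 1/3 --
  BK 6: (0,0) -> (-6,0) [heading=0, draw]
  PD: pen down
  REPEAT 2 [
    -- iteration 1/2 --
    FD 7: (-6,0) -> (1,0) [heading=0, draw]
    RT 9: heading 0 -> 351
    RT 90: heading 351 -> 261
    -- iteration 2/2 --
    FD 7: (1,0) -> (-0.095,-6.914) [heading=261, draw]
    RT 9: heading 261 -> 252
    RT 90: heading 252 -> 162
  ]
  -- iteration 2/3 --
  BK 6: (-0.095,-6.914) -> (5.611,-8.768) [heading=162, draw]
  PD: pen down
  REPEAT 2 [
    -- iteration 1/2 --
    FD 7: (5.611,-8.768) -> (-1.046,-6.605) [heading=162, draw]
    RT 9: heading 162 -> 153
    RT 90: heading 153 -> 63
    -- iteration 2/2 --
    FD 7: (-1.046,-6.605) -> (2.132,-0.368) [heading=63, draw]
    RT 9: heading 63 -> 54
    RT 90: heading 54 -> 324
  ]
  -- iteration 3/3 --
  BK 6: (2.132,-0.368) -> (-2.722,3.159) [heading=324, draw]
  PD: pen down
  REPEAT 2 [
    -- iteration 1/2 --
    FD 7: (-2.722,3.159) -> (2.941,-0.956) [heading=324, draw]
    RT 9: heading 324 -> 315
    RT 90: heading 315 -> 225
    -- iteration 2/2 --
    FD 7: (2.941,-0.956) -> (-2.009,-5.905) [heading=225, draw]
    RT 9: heading 225 -> 216
    RT 90: heading 216 -> 126
  ]
]
Final: pos=(-2.009,-5.905), heading=126, 9 segment(s) drawn

Segment lengths:
  seg 1: (0,0) -> (-6,0), length = 6
  seg 2: (-6,0) -> (1,0), length = 7
  seg 3: (1,0) -> (-0.095,-6.914), length = 7
  seg 4: (-0.095,-6.914) -> (5.611,-8.768), length = 6
  seg 5: (5.611,-8.768) -> (-1.046,-6.605), length = 7
  seg 6: (-1.046,-6.605) -> (2.132,-0.368), length = 7
  seg 7: (2.132,-0.368) -> (-2.722,3.159), length = 6
  seg 8: (-2.722,3.159) -> (2.941,-0.956), length = 7
  seg 9: (2.941,-0.956) -> (-2.009,-5.905), length = 7
Total = 60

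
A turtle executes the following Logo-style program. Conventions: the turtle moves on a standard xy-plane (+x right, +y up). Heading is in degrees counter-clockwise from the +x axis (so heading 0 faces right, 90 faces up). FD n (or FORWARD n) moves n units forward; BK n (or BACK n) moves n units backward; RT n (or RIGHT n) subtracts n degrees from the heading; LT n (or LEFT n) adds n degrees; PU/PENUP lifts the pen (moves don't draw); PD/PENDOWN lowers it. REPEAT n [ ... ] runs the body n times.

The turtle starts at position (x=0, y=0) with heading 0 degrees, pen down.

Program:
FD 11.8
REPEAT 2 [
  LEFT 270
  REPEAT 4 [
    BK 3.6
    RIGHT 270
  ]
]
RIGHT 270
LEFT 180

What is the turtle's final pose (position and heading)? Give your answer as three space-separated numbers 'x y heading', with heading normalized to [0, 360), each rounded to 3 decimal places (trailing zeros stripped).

Answer: 11.8 0 90

Derivation:
Executing turtle program step by step:
Start: pos=(0,0), heading=0, pen down
FD 11.8: (0,0) -> (11.8,0) [heading=0, draw]
REPEAT 2 [
  -- iteration 1/2 --
  LT 270: heading 0 -> 270
  REPEAT 4 [
    -- iteration 1/4 --
    BK 3.6: (11.8,0) -> (11.8,3.6) [heading=270, draw]
    RT 270: heading 270 -> 0
    -- iteration 2/4 --
    BK 3.6: (11.8,3.6) -> (8.2,3.6) [heading=0, draw]
    RT 270: heading 0 -> 90
    -- iteration 3/4 --
    BK 3.6: (8.2,3.6) -> (8.2,0) [heading=90, draw]
    RT 270: heading 90 -> 180
    -- iteration 4/4 --
    BK 3.6: (8.2,0) -> (11.8,0) [heading=180, draw]
    RT 270: heading 180 -> 270
  ]
  -- iteration 2/2 --
  LT 270: heading 270 -> 180
  REPEAT 4 [
    -- iteration 1/4 --
    BK 3.6: (11.8,0) -> (15.4,0) [heading=180, draw]
    RT 270: heading 180 -> 270
    -- iteration 2/4 --
    BK 3.6: (15.4,0) -> (15.4,3.6) [heading=270, draw]
    RT 270: heading 270 -> 0
    -- iteration 3/4 --
    BK 3.6: (15.4,3.6) -> (11.8,3.6) [heading=0, draw]
    RT 270: heading 0 -> 90
    -- iteration 4/4 --
    BK 3.6: (11.8,3.6) -> (11.8,0) [heading=90, draw]
    RT 270: heading 90 -> 180
  ]
]
RT 270: heading 180 -> 270
LT 180: heading 270 -> 90
Final: pos=(11.8,0), heading=90, 9 segment(s) drawn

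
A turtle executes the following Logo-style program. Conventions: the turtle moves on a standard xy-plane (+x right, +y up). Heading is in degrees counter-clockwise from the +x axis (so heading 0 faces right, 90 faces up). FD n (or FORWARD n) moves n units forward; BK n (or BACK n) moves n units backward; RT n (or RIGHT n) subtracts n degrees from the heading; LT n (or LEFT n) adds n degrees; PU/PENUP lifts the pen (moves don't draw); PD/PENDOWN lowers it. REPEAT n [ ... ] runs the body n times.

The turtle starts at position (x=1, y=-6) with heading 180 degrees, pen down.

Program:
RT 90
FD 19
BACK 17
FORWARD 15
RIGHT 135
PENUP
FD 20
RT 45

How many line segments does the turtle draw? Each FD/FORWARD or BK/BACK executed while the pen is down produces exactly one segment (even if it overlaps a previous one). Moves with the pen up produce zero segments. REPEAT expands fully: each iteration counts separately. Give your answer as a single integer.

Executing turtle program step by step:
Start: pos=(1,-6), heading=180, pen down
RT 90: heading 180 -> 90
FD 19: (1,-6) -> (1,13) [heading=90, draw]
BK 17: (1,13) -> (1,-4) [heading=90, draw]
FD 15: (1,-4) -> (1,11) [heading=90, draw]
RT 135: heading 90 -> 315
PU: pen up
FD 20: (1,11) -> (15.142,-3.142) [heading=315, move]
RT 45: heading 315 -> 270
Final: pos=(15.142,-3.142), heading=270, 3 segment(s) drawn
Segments drawn: 3

Answer: 3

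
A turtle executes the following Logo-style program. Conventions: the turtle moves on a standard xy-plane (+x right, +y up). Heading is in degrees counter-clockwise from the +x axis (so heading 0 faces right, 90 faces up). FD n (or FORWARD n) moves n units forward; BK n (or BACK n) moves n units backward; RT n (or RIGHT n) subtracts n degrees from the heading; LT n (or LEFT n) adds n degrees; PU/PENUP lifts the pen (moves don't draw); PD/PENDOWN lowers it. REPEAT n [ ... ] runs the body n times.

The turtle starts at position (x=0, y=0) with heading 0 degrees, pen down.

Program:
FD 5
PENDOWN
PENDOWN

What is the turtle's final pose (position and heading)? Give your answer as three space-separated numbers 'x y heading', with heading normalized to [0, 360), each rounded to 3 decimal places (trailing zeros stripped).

Executing turtle program step by step:
Start: pos=(0,0), heading=0, pen down
FD 5: (0,0) -> (5,0) [heading=0, draw]
PD: pen down
PD: pen down
Final: pos=(5,0), heading=0, 1 segment(s) drawn

Answer: 5 0 0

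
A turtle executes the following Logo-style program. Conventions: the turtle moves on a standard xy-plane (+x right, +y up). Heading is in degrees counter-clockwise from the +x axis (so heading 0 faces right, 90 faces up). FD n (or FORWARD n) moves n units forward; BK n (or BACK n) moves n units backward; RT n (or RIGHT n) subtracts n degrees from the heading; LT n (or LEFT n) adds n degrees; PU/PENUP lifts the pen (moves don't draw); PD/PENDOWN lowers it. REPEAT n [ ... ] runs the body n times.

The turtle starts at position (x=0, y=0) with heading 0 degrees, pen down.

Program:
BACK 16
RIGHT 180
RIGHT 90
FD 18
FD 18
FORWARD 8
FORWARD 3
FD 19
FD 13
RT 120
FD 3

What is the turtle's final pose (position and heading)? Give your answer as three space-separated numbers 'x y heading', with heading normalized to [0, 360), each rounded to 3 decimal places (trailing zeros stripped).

Answer: -13.402 77.5 330

Derivation:
Executing turtle program step by step:
Start: pos=(0,0), heading=0, pen down
BK 16: (0,0) -> (-16,0) [heading=0, draw]
RT 180: heading 0 -> 180
RT 90: heading 180 -> 90
FD 18: (-16,0) -> (-16,18) [heading=90, draw]
FD 18: (-16,18) -> (-16,36) [heading=90, draw]
FD 8: (-16,36) -> (-16,44) [heading=90, draw]
FD 3: (-16,44) -> (-16,47) [heading=90, draw]
FD 19: (-16,47) -> (-16,66) [heading=90, draw]
FD 13: (-16,66) -> (-16,79) [heading=90, draw]
RT 120: heading 90 -> 330
FD 3: (-16,79) -> (-13.402,77.5) [heading=330, draw]
Final: pos=(-13.402,77.5), heading=330, 8 segment(s) drawn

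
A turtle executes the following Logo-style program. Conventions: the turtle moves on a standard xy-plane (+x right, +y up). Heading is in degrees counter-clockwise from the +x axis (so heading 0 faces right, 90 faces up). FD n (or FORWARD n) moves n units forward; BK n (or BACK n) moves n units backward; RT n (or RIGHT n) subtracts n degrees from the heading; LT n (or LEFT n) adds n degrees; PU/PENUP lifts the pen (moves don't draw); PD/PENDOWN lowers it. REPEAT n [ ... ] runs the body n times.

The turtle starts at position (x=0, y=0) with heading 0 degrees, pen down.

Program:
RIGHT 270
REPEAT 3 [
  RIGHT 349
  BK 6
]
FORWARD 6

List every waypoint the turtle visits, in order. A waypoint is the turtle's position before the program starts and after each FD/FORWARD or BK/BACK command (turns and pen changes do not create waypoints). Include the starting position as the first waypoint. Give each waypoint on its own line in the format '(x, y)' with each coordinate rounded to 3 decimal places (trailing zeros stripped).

Executing turtle program step by step:
Start: pos=(0,0), heading=0, pen down
RT 270: heading 0 -> 90
REPEAT 3 [
  -- iteration 1/3 --
  RT 349: heading 90 -> 101
  BK 6: (0,0) -> (1.145,-5.89) [heading=101, draw]
  -- iteration 2/3 --
  RT 349: heading 101 -> 112
  BK 6: (1.145,-5.89) -> (3.392,-11.453) [heading=112, draw]
  -- iteration 3/3 --
  RT 349: heading 112 -> 123
  BK 6: (3.392,-11.453) -> (6.66,-16.485) [heading=123, draw]
]
FD 6: (6.66,-16.485) -> (3.392,-11.453) [heading=123, draw]
Final: pos=(3.392,-11.453), heading=123, 4 segment(s) drawn
Waypoints (5 total):
(0, 0)
(1.145, -5.89)
(3.392, -11.453)
(6.66, -16.485)
(3.392, -11.453)

Answer: (0, 0)
(1.145, -5.89)
(3.392, -11.453)
(6.66, -16.485)
(3.392, -11.453)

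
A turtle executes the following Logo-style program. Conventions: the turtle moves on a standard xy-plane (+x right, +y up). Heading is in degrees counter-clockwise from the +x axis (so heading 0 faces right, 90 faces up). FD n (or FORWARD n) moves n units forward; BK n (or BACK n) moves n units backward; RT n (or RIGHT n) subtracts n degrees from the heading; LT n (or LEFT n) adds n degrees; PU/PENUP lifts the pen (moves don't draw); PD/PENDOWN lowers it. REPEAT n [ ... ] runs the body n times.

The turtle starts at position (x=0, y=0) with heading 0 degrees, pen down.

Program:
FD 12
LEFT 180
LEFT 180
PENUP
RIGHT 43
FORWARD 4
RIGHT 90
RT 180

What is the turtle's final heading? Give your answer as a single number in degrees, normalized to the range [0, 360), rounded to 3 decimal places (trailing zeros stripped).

Executing turtle program step by step:
Start: pos=(0,0), heading=0, pen down
FD 12: (0,0) -> (12,0) [heading=0, draw]
LT 180: heading 0 -> 180
LT 180: heading 180 -> 0
PU: pen up
RT 43: heading 0 -> 317
FD 4: (12,0) -> (14.925,-2.728) [heading=317, move]
RT 90: heading 317 -> 227
RT 180: heading 227 -> 47
Final: pos=(14.925,-2.728), heading=47, 1 segment(s) drawn

Answer: 47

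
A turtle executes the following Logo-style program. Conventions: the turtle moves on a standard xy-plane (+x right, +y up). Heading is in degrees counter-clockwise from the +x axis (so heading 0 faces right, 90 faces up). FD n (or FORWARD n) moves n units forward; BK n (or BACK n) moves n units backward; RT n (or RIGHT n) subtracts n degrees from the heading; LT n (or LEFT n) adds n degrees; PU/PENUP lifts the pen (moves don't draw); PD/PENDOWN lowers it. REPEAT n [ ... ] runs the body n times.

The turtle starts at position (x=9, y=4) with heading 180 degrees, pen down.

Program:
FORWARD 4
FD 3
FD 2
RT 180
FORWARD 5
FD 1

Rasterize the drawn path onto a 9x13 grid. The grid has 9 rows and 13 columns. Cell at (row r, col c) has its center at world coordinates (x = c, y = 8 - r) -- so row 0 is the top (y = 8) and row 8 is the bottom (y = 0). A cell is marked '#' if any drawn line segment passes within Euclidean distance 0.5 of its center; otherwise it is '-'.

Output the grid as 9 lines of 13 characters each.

Segment 0: (9,4) -> (5,4)
Segment 1: (5,4) -> (2,4)
Segment 2: (2,4) -> (0,4)
Segment 3: (0,4) -> (5,4)
Segment 4: (5,4) -> (6,4)

Answer: -------------
-------------
-------------
-------------
##########---
-------------
-------------
-------------
-------------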